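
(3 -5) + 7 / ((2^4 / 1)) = -25 / 16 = -1.56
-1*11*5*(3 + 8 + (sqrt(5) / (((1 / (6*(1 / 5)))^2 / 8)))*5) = -3168*sqrt(5) - 605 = -7688.86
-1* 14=-14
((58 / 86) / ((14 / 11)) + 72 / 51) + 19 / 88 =971547 / 450296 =2.16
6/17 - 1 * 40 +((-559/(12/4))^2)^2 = 1659954326543/1377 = 1205486075.92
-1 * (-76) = 76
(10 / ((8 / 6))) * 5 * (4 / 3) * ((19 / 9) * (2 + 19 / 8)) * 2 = 16625 / 18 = 923.61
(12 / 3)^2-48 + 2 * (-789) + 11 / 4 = -6429 / 4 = -1607.25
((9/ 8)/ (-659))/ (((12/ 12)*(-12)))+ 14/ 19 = 0.74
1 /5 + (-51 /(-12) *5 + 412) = 8669 /20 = 433.45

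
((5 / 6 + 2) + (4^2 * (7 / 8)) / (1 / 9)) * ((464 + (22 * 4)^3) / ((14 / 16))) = 100406957.71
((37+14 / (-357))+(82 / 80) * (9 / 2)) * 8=169619 / 510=332.59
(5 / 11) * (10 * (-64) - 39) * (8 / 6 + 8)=-95060 / 33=-2880.61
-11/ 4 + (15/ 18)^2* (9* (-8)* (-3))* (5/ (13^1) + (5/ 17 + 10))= 1413569/ 884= 1599.06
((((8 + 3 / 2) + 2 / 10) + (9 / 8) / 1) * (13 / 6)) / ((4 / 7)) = 39403 / 960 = 41.04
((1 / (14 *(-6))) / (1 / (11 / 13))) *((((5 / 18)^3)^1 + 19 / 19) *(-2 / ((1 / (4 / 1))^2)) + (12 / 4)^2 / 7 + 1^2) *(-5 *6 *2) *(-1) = 8532260 / 464373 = 18.37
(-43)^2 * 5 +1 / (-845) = 7812024 / 845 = 9245.00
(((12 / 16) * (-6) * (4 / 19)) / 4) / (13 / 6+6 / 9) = -27 / 323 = -0.08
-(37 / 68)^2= -1369 / 4624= -0.30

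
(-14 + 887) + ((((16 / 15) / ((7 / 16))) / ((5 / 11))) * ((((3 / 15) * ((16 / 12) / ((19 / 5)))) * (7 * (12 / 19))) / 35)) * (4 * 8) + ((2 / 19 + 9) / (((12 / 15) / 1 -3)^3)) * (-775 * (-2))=-568723443223 / 1261288875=-450.91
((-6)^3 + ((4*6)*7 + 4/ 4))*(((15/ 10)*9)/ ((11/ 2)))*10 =-12690/ 11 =-1153.64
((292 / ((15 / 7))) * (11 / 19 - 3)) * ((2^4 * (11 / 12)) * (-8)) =33096448 / 855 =38709.30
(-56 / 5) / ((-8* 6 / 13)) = 91 / 30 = 3.03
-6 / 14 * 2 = -6 / 7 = -0.86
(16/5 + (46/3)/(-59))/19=2602/16815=0.15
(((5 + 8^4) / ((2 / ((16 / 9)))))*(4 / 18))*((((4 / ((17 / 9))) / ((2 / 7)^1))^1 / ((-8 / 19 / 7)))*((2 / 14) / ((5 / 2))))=-1454488 / 255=-5703.87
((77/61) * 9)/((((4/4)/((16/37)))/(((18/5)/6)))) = 33264/11285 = 2.95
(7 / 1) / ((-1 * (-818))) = 0.01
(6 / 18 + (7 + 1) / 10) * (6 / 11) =34 / 55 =0.62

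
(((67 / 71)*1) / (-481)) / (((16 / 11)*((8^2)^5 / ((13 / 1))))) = -737 / 45131516346368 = -0.00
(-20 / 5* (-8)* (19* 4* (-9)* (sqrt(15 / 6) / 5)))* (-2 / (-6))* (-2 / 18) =1216* sqrt(10) / 15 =256.36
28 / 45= 0.62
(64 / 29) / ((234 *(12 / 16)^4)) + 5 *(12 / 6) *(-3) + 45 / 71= -572445173 / 19513143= -29.34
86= 86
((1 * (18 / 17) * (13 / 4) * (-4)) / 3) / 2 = -39 / 17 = -2.29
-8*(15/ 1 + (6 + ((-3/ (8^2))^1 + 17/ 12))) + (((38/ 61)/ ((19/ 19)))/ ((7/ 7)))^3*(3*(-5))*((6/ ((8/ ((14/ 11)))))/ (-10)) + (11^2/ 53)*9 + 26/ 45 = -157.49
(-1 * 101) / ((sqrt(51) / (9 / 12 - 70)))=27977 * sqrt(51) / 204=979.39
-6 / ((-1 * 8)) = 3 / 4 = 0.75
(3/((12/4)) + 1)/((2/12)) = 12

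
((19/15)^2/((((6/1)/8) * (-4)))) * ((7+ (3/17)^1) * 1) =-44042/11475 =-3.84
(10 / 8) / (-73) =-5 / 292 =-0.02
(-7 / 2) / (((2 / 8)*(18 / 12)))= -28 / 3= -9.33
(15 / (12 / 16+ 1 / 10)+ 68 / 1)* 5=7280 / 17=428.24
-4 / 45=-0.09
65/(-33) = -65/33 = -1.97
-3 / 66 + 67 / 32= 721 / 352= 2.05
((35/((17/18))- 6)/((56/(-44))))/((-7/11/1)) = 31944/833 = 38.35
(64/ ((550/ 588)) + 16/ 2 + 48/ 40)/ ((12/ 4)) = 21346/ 825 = 25.87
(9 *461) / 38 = 4149 / 38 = 109.18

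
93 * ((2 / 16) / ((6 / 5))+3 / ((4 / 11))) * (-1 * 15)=-186465 / 16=-11654.06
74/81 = 0.91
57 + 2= 59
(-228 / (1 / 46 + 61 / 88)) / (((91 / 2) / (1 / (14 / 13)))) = -461472 / 70903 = -6.51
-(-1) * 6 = 6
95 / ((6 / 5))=475 / 6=79.17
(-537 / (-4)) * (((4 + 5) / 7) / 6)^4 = 43497 / 153664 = 0.28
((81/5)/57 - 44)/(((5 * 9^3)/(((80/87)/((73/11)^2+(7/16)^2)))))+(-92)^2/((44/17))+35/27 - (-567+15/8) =2787205376710317011/726477426690840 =3836.60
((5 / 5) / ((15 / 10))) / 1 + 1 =5 / 3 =1.67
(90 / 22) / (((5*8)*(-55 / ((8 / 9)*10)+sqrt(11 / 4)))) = -0.02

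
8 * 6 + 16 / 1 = 64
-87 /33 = -29 /11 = -2.64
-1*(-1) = 1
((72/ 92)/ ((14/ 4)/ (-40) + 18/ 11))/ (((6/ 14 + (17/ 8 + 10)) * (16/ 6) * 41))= 332640/ 903572227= 0.00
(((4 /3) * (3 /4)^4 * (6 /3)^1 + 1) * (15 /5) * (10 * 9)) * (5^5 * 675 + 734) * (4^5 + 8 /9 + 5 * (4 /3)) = 4334343245265 /4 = 1083585811316.25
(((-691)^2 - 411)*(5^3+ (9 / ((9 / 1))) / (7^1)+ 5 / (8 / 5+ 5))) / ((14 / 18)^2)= 34055902170 / 343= 99288344.52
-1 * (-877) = 877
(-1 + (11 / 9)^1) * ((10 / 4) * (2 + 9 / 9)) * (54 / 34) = 2.65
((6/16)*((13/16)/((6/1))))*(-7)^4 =31213/256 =121.93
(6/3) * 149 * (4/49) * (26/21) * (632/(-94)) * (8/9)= -78347776/435267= -180.00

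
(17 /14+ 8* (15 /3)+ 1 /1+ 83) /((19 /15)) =98.85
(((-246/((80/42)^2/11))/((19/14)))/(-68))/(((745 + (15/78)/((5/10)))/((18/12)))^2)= 705864159/21566890880000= 0.00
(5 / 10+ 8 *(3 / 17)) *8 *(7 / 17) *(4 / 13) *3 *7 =11760 / 289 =40.69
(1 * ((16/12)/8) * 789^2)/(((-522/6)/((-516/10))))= 8922801/145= 61536.56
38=38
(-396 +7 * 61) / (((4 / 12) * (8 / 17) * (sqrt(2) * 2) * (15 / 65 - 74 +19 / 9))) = -184977 * sqrt(2) / 268288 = -0.98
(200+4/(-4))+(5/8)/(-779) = 199.00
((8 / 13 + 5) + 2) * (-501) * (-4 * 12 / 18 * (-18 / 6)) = -396792 / 13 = -30522.46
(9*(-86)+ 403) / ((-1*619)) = 371 / 619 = 0.60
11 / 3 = 3.67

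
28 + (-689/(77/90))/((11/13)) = -923.75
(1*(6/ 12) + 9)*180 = 1710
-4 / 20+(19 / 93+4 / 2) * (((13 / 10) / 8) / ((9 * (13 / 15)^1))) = -3439 / 22320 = -0.15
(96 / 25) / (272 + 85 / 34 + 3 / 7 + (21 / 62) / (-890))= 0.01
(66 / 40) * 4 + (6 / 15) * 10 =53 / 5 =10.60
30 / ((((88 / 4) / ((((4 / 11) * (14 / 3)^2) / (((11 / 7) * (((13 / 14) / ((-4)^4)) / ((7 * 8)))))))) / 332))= 1828429496320 / 51909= 35223747.26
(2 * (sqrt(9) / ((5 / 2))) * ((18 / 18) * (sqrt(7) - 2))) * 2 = -48 / 5 + 24 * sqrt(7) / 5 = 3.10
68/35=1.94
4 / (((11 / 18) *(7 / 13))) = 936 / 77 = 12.16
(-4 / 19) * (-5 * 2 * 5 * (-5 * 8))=-421.05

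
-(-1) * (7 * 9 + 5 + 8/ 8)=69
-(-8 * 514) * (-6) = -24672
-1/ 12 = -0.08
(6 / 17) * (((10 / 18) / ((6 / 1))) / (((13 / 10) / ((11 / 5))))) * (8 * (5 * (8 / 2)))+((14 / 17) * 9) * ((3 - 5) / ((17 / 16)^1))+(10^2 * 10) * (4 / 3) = 44911456 / 33813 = 1328.23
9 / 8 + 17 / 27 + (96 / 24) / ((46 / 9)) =12605 / 4968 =2.54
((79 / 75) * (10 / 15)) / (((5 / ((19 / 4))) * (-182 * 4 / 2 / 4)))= -1501 / 204750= -0.01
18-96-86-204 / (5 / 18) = -4492 / 5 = -898.40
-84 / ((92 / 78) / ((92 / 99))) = -728 / 11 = -66.18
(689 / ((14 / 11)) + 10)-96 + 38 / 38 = 6389 / 14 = 456.36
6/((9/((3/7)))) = 2/7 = 0.29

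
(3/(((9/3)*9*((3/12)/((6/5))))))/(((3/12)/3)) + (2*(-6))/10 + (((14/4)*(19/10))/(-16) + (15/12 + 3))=2891/320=9.03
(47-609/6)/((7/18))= -981/7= -140.14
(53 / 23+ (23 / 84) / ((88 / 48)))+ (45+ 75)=433731 / 3542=122.45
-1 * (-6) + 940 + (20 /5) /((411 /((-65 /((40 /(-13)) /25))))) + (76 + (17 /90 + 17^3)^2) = 26788659803903 /1109700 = 24140452.20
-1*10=-10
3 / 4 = 0.75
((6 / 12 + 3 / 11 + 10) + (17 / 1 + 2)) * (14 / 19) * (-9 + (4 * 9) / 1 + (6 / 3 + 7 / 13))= 1760640 / 2717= 648.01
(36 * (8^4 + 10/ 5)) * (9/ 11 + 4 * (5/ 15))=3491496/ 11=317408.73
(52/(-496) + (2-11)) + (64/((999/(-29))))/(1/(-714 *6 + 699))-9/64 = 6651.17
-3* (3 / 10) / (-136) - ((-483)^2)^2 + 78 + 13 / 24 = -222048930365203 / 4080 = -54423757442.45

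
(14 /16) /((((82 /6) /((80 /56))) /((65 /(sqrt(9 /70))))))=325 * sqrt(70) /164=16.58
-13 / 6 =-2.17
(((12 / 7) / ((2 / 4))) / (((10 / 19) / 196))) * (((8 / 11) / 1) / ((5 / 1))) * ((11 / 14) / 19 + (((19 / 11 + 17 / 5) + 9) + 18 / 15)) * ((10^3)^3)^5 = 345358848000000000000000000000000000000000000000000 / 121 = 2854205355371900826446281000000000000000000000000.00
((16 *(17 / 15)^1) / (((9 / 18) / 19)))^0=1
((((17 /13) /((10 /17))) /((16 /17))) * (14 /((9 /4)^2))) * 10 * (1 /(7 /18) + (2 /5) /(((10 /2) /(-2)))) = 4146572 /26325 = 157.51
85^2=7225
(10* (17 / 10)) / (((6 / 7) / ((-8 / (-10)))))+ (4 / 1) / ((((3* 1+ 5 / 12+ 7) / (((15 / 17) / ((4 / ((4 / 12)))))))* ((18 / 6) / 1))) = 15.88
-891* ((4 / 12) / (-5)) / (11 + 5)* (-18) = -2673 / 40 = -66.82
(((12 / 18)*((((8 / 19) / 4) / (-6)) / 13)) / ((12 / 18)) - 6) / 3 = -4447 / 2223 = -2.00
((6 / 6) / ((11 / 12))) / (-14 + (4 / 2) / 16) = -32 / 407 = -0.08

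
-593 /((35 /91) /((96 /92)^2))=-4440384 /2645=-1678.78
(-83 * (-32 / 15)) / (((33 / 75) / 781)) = 942880 / 3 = 314293.33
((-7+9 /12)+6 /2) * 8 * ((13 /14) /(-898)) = 169 /6286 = 0.03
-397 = -397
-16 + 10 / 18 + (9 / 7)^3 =-41116 / 3087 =-13.32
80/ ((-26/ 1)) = -40/ 13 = -3.08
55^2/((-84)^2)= 3025/7056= 0.43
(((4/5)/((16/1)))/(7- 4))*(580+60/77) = 2236/231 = 9.68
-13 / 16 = -0.81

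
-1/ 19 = -0.05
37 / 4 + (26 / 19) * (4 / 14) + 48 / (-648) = 137419 / 14364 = 9.57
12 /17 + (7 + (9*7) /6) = 619 /34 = 18.21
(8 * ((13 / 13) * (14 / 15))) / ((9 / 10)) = 224 / 27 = 8.30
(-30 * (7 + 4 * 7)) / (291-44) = -4.25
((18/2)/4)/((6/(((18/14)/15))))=9/280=0.03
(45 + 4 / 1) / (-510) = -49 / 510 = -0.10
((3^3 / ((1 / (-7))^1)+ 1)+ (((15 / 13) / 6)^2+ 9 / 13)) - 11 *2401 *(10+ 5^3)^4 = -5930162786174095 / 676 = -8772430157062.27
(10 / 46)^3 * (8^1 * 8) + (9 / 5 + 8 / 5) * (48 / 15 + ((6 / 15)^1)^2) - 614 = -915442774 / 1520875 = -601.92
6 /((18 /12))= 4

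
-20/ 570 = -2/ 57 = -0.04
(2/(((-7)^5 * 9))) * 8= -16/151263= -0.00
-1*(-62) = 62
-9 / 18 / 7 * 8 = -4 / 7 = -0.57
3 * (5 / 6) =5 / 2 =2.50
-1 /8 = -0.12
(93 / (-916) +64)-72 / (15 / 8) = 116783 / 4580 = 25.50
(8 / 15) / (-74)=-4 / 555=-0.01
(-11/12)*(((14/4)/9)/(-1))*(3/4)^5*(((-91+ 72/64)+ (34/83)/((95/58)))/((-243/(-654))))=-5272239203/258375680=-20.41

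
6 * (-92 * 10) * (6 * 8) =-264960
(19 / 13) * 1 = 19 / 13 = 1.46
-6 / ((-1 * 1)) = 6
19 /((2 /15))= 285 /2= 142.50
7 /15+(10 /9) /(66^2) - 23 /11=-159167 /98010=-1.62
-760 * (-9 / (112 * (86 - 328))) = -855 / 3388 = -0.25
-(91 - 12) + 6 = -73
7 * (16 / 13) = 112 / 13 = 8.62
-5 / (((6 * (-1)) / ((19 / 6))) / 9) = 95 / 4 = 23.75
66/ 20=33/ 10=3.30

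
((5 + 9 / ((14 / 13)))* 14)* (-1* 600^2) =-67320000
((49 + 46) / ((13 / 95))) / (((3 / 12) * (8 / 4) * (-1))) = -18050 / 13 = -1388.46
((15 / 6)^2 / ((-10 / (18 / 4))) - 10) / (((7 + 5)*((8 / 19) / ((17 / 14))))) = -66215 / 21504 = -3.08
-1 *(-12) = 12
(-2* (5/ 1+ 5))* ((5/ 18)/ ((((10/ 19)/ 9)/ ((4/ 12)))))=-95/ 3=-31.67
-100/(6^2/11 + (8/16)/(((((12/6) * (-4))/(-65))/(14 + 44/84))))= -1.61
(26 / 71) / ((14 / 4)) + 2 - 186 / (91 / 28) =-356170 / 6461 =-55.13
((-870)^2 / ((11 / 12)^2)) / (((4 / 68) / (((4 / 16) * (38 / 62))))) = 8801233200 / 3751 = 2346369.82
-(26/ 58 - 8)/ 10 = 219/ 290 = 0.76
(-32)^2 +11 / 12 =12299 / 12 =1024.92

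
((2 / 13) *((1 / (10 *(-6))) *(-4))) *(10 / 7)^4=4000 / 93639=0.04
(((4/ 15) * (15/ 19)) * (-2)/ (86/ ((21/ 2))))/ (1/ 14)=-588/ 817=-0.72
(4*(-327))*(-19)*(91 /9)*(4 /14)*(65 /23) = 13999960 /69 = 202897.97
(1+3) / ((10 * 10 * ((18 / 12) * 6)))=1 / 225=0.00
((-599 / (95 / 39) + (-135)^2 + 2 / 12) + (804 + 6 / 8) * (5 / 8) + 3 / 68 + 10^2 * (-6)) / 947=2772467803 / 146822880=18.88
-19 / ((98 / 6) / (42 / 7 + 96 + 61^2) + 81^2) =-217911 / 75248158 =-0.00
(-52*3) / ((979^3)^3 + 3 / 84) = -4368 / 23131418048175600463389667733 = -0.00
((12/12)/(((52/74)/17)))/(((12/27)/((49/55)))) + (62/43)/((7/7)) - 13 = 9084887/245960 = 36.94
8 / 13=0.62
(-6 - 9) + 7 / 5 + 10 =-18 / 5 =-3.60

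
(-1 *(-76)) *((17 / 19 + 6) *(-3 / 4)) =-393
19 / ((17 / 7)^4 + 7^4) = 45619 / 5848322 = 0.01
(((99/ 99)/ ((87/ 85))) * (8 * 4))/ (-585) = -544/ 10179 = -0.05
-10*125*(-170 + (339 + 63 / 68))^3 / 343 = -964250486796875 / 53925088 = -17881296.49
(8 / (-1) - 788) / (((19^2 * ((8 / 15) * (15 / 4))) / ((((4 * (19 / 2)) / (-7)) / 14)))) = 398 / 931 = 0.43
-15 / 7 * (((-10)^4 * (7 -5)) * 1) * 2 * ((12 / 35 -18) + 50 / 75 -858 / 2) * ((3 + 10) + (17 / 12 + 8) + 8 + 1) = 176545330000 / 147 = 1200988639.46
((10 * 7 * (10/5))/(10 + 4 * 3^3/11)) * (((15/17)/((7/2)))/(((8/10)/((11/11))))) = 4125/1853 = 2.23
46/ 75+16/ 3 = 446/ 75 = 5.95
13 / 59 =0.22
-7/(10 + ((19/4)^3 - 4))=-0.06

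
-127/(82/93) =-11811/82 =-144.04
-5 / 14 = -0.36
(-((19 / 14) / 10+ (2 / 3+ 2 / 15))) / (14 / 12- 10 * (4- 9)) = -393 / 21490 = -0.02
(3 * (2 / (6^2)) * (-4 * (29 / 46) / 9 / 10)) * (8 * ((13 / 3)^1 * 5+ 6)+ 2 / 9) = -28913 / 27945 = -1.03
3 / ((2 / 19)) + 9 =37.50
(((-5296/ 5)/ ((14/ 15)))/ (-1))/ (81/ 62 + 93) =164176/ 13643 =12.03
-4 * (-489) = 1956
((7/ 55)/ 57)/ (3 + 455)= 7/ 1435830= 0.00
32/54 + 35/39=523/351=1.49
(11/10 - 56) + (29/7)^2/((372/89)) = -4629341/91140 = -50.79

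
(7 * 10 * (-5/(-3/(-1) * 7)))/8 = -25/12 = -2.08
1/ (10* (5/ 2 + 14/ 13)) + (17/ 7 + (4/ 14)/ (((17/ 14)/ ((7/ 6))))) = 50374/ 18445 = 2.73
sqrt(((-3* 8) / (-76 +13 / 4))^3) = 128* sqrt(194) / 9409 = 0.19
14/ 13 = 1.08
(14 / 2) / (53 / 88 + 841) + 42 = 3111178 / 74061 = 42.01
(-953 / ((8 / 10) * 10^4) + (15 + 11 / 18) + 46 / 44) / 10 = 13097653 / 7920000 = 1.65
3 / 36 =0.08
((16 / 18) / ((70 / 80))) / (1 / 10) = 640 / 63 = 10.16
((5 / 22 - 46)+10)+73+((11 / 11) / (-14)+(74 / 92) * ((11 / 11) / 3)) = 397667 / 10626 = 37.42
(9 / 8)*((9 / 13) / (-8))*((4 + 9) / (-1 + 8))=-0.18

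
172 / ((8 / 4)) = 86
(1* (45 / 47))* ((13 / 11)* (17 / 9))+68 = 36261 / 517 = 70.14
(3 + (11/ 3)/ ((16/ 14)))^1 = 6.21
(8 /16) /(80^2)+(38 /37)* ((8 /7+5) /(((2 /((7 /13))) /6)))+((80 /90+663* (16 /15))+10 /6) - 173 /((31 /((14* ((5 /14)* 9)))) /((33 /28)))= 5097953839873 /12024230400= 423.97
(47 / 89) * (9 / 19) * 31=13113 / 1691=7.75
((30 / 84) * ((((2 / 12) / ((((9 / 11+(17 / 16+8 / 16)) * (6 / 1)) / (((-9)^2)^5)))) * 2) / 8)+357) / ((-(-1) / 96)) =1022890610736 / 2933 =348752339.15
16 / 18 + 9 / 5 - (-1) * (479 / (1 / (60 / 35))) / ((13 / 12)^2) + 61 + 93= 45588373 / 53235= 856.36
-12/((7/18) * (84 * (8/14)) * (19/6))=-27/133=-0.20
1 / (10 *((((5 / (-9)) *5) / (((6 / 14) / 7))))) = -27 / 12250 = -0.00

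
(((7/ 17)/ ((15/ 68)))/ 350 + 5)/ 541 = 1877/ 202875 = 0.01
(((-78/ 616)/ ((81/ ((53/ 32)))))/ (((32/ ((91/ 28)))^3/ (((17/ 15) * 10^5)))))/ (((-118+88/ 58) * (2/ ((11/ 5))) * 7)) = 93283796125/ 224936866086912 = 0.00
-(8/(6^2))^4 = -16/6561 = -0.00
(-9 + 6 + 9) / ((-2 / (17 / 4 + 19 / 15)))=-331 / 20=-16.55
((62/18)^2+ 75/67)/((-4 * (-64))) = 35231/694656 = 0.05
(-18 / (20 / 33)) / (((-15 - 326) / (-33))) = -891 / 310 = -2.87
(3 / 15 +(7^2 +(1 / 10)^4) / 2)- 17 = 154001 / 20000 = 7.70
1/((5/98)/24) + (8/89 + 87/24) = 1687849/3560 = 474.11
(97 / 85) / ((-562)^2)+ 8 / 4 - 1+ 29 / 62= 1221529677 / 832248940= 1.47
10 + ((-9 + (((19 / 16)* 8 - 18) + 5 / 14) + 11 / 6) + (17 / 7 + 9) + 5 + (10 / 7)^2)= 3869 / 294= 13.16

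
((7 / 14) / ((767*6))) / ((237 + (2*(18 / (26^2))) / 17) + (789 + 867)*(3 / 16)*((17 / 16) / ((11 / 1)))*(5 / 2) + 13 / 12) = 38896 / 112076946281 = 0.00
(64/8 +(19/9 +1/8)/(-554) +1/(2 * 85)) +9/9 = 30520579/3390480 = 9.00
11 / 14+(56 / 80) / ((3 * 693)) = 8171 / 10395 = 0.79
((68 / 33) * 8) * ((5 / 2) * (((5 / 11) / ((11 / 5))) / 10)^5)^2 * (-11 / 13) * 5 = -20751953125 / 3358367974703339565931392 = -0.00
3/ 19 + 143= 143.16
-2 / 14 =-1 / 7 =-0.14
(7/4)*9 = 63/4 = 15.75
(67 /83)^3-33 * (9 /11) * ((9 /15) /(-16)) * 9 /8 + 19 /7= 11218177221 /2561605760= 4.38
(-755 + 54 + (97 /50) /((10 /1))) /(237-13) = -350403 /112000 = -3.13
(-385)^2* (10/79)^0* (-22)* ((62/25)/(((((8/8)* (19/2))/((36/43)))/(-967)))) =563060149344/817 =689180109.36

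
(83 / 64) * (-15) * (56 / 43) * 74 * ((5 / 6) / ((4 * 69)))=-5.66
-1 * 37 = -37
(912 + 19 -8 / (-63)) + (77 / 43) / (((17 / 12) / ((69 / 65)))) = 2791294043 / 2993445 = 932.47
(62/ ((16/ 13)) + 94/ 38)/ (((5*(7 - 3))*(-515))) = -8033/ 1565600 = -0.01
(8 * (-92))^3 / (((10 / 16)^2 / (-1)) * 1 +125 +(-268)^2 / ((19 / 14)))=-484804919296 / 64505829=-7515.68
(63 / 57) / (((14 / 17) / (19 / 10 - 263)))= -133161 / 380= -350.42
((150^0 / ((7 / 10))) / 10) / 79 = 1 / 553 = 0.00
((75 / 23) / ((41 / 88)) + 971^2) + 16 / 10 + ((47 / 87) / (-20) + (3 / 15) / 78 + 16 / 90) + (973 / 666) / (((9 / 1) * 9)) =942849.77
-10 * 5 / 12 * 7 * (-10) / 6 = 875 / 18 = 48.61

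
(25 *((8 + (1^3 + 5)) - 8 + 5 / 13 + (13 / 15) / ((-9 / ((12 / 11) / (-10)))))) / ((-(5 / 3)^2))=-205763 / 3575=-57.56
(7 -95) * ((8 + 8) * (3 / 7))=-4224 / 7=-603.43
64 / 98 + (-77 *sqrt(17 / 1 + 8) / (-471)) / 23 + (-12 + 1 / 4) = -23486315 / 2123268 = -11.06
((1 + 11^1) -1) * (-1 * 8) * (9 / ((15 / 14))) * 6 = -22176 / 5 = -4435.20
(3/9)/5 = 1/15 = 0.07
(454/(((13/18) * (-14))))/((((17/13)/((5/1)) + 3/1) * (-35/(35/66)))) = 3405/16324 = 0.21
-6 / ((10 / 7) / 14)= -294 / 5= -58.80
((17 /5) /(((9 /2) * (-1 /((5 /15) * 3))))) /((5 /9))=-34 /25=-1.36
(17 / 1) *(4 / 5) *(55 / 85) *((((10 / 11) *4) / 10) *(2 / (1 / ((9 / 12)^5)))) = 243 / 160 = 1.52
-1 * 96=-96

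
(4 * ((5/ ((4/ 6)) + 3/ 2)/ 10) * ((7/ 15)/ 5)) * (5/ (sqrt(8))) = 21 * sqrt(2)/ 50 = 0.59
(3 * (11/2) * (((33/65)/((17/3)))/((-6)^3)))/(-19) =121/335920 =0.00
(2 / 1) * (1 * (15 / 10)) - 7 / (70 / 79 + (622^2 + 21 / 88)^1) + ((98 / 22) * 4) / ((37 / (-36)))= -15693983939393 / 1094677532509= -14.34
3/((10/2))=0.60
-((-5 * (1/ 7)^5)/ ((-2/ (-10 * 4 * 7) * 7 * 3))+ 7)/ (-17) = 0.41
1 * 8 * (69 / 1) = 552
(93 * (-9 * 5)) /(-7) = 4185 /7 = 597.86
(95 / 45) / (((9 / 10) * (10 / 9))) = 19 / 9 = 2.11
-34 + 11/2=-57/2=-28.50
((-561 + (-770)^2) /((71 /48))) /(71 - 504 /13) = 369619536 /29749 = 12424.60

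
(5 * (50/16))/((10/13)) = 325/16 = 20.31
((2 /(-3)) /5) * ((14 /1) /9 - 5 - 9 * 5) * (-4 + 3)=-872 /135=-6.46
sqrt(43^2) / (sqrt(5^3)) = 43 * sqrt(5) / 25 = 3.85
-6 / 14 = -3 / 7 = -0.43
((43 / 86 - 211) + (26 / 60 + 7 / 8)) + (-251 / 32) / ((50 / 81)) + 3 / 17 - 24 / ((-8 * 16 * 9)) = -18090821 / 81600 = -221.70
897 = 897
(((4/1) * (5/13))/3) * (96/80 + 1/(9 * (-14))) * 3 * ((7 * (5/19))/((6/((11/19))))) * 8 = 2.61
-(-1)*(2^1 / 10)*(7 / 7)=1 / 5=0.20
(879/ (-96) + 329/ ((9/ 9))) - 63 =8219/ 32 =256.84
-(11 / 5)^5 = -161051 / 3125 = -51.54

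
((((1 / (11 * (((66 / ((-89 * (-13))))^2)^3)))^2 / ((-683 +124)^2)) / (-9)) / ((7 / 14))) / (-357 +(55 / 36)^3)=34049724536682911308581244164500329 / 2430918257523302219134164807456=14006.94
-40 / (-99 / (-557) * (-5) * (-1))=-4456 / 99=-45.01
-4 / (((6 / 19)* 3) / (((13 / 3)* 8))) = -3952 / 27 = -146.37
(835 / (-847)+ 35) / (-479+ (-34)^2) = 0.05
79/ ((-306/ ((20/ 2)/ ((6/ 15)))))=-1975/ 306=-6.45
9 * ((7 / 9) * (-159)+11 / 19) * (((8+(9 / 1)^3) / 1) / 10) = -7756188 / 95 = -81644.08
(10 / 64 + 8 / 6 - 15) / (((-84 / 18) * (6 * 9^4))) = 1297 / 17635968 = 0.00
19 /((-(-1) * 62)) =0.31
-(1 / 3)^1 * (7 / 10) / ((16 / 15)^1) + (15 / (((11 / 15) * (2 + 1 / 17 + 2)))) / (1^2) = 39029 / 8096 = 4.82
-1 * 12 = -12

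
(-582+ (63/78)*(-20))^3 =-470184984576/2197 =-214012282.47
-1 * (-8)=8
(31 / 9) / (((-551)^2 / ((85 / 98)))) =2635 / 267776082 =0.00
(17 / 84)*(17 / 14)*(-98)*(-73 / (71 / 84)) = 147679 / 71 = 2079.99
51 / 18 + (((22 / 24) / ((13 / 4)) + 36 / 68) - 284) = -123917 / 442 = -280.36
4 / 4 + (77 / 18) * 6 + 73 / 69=1913 / 69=27.72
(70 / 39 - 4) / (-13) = 86 / 507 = 0.17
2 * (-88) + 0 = -176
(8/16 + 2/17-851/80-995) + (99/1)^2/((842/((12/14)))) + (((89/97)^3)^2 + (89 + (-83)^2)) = 19976006382381429524479/3338485157995037680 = 5983.55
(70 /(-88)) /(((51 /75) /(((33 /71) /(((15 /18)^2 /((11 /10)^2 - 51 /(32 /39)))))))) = 9215073 /193120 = 47.72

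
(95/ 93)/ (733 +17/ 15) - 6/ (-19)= 2057257/ 6486068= 0.32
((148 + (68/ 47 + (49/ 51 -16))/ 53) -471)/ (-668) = 10266706/ 21215847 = 0.48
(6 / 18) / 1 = 1 / 3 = 0.33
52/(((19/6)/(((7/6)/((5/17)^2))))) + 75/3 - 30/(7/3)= 776747/3325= 233.61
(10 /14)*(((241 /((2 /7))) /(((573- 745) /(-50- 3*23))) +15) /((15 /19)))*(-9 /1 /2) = -2437.09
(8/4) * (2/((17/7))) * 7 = 196/17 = 11.53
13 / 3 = 4.33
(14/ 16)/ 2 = 7/ 16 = 0.44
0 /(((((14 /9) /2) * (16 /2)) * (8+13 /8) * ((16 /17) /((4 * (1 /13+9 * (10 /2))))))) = 0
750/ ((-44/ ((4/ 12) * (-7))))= 875/ 22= 39.77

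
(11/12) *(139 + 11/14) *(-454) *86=-210125047/42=-5002977.31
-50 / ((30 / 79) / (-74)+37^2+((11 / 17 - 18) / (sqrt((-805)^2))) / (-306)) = -122403840300 / 3351404757041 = -0.04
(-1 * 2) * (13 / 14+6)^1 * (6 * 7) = -582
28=28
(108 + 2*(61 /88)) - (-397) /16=23619 /176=134.20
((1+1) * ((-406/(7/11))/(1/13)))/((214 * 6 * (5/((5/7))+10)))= -4147/5457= -0.76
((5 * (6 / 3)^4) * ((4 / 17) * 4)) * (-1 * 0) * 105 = 0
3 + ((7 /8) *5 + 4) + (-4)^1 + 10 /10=67 /8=8.38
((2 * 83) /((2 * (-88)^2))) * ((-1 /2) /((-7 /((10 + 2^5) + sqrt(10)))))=83 * sqrt(10) /108416 + 249 /7744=0.03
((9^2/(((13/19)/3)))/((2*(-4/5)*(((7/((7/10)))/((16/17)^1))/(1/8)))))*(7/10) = -32319/17680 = -1.83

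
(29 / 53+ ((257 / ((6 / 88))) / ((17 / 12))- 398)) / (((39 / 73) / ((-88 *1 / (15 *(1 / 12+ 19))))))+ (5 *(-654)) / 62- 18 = -1712604111931 / 1247258805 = -1373.09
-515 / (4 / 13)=-6695 / 4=-1673.75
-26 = -26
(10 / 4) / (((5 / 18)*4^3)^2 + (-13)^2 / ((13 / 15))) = 81 / 16558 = 0.00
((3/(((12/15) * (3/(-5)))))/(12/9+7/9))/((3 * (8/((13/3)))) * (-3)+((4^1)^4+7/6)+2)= -8775/718922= -0.01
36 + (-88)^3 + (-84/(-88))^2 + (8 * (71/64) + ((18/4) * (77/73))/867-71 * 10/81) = -1127211727422811/1654173576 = -681434.97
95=95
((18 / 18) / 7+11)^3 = 474552 / 343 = 1383.53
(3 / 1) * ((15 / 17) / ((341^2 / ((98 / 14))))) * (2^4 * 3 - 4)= 1260 / 179707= 0.01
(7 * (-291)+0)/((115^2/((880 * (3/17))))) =-1075536/44965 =-23.92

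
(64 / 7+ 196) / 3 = 1436 / 21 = 68.38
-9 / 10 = -0.90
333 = 333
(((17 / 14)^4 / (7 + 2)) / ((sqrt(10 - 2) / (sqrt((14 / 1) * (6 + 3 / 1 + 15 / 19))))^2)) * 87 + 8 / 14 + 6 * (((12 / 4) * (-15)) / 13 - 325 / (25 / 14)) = -2039138393 / 2711072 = -752.15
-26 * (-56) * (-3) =-4368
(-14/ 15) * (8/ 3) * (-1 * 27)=336/ 5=67.20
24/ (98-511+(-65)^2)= 6/ 953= 0.01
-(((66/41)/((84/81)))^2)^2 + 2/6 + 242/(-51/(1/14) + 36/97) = -21835191263149571/3757177535109936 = -5.81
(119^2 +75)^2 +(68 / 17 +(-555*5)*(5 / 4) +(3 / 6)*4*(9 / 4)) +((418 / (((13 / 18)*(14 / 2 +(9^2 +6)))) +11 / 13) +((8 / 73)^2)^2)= 14065695149844655273 / 69405301004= 202660242.75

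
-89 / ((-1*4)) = 89 / 4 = 22.25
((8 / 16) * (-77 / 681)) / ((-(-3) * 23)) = -77 / 93978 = -0.00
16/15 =1.07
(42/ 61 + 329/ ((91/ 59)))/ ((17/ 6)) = 1018194/ 13481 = 75.53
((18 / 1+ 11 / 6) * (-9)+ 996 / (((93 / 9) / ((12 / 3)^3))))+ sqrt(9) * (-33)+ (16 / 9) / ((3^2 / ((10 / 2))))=29590939 / 5022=5892.26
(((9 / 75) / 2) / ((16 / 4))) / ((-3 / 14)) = -7 / 100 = -0.07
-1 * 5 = -5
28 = 28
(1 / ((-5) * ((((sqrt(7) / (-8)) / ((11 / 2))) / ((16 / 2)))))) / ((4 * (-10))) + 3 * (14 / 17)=42 / 17-44 * sqrt(7) / 175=1.81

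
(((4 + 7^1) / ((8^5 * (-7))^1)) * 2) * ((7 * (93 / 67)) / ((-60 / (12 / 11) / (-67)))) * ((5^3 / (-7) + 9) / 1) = 2883 / 286720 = 0.01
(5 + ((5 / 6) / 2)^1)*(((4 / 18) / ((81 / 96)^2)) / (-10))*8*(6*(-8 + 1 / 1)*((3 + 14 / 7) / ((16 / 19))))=2213120 / 6561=337.31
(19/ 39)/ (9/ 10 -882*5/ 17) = -170/ 90207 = -0.00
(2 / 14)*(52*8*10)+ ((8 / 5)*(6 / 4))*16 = 22144 / 35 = 632.69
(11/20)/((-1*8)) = -11/160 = -0.07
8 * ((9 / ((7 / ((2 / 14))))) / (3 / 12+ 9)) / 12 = 24 / 1813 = 0.01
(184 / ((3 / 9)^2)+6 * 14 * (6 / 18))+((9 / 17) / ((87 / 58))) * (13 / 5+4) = 143338 / 85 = 1686.33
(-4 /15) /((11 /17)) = -68 /165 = -0.41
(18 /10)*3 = 27 /5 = 5.40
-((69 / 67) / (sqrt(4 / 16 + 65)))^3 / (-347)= 97336*sqrt(29) / 87770764001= 0.00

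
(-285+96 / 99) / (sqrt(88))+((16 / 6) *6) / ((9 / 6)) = 32 / 3 - 9373 *sqrt(22) / 1452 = -19.61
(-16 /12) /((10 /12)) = -8 /5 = -1.60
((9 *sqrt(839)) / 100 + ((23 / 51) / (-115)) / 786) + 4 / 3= 267239 / 200430 + 9 *sqrt(839) / 100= 3.94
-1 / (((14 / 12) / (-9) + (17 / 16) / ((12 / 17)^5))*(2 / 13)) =-25878528 / 23621473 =-1.10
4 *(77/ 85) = 3.62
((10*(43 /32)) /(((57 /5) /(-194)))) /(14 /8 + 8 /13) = -1355575 /14022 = -96.67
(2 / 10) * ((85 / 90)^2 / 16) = 289 / 25920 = 0.01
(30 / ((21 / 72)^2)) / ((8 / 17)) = 36720 / 49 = 749.39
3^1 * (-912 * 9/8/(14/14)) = -3078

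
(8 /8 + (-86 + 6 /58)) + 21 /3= -2259 /29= -77.90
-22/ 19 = -1.16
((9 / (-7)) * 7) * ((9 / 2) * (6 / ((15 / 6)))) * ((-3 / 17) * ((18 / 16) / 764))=6561 / 259760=0.03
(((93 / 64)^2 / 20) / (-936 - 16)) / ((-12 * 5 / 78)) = 112437 / 779878400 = 0.00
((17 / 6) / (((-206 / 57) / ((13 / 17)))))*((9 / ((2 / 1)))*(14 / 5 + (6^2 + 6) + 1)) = -509067 / 4120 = -123.56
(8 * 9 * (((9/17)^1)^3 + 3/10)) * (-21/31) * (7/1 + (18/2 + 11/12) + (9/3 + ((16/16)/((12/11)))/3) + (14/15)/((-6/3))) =-1645037604/3807575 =-432.04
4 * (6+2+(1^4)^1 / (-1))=28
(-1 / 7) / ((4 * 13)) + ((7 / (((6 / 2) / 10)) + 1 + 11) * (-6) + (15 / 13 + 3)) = -75657 / 364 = -207.85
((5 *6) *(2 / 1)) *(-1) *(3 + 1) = -240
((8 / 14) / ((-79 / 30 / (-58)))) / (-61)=-6960 / 33733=-0.21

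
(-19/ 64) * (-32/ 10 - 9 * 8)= 22.32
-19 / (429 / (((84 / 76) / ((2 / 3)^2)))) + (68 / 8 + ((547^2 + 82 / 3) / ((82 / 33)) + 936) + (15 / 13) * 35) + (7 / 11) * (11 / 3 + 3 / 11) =121411.66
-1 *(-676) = 676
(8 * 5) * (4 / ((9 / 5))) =800 / 9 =88.89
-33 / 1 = -33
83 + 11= 94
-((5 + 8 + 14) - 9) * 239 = -4302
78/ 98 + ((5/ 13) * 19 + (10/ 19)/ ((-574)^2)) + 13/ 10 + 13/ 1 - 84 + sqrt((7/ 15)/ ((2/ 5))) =-6265936583/ 101725715 + sqrt(42)/ 6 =-60.52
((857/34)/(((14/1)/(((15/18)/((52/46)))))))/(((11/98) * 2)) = 689885/116688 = 5.91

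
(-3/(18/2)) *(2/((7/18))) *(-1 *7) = 12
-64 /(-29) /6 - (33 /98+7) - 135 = -1210427 /8526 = -141.97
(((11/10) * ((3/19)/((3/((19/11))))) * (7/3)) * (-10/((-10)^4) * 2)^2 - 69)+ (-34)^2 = 8152500007/7500000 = 1087.00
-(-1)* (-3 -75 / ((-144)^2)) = -20761 / 6912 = -3.00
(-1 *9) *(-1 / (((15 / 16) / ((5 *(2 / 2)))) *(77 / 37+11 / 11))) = 296 / 19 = 15.58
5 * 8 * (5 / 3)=200 / 3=66.67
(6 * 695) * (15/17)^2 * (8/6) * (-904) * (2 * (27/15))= -4071254400/289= -14087385.47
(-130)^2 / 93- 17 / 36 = 202273 / 1116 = 181.25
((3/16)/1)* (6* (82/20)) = 4.61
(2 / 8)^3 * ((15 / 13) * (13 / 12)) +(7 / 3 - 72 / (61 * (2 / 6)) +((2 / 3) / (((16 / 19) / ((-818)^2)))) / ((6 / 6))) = 8272138417 / 15616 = 529721.98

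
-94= -94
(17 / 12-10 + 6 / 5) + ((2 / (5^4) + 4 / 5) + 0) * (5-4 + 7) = -7183 / 7500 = -0.96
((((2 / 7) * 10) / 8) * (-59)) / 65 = -59 / 182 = -0.32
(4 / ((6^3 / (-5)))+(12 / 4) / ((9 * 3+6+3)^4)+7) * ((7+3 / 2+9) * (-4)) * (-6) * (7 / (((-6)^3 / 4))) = -376.07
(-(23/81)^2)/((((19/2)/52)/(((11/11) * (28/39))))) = -118496/373977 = -0.32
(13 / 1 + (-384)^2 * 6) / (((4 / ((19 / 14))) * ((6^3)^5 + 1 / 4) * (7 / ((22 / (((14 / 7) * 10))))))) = 184912541 / 1843125139538900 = 0.00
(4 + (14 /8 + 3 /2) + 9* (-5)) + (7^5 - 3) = 67065 /4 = 16766.25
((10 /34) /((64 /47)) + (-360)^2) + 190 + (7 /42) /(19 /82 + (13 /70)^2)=22655699626535 /174555456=129790.84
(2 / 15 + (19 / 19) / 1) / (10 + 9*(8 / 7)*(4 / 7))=833 / 11670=0.07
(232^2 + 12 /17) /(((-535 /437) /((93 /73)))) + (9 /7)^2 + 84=-363878505597 /6506563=-55924.84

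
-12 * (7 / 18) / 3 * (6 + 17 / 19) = -1834 / 171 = -10.73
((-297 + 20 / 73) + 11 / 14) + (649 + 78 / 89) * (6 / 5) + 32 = 515.91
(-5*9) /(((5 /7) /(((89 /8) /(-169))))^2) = -3493161 /9139520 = -0.38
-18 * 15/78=-45/13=-3.46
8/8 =1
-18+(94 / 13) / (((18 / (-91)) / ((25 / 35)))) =-397 / 9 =-44.11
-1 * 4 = -4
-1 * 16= -16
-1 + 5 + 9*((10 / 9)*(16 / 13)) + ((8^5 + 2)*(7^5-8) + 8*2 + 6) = 550503268.31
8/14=4/7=0.57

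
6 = 6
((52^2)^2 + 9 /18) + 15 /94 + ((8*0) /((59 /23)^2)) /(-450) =343645983 /47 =7311616.66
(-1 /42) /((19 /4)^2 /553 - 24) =632 /635973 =0.00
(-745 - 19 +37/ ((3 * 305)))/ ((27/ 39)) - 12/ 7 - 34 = -65669843/ 57645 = -1139.21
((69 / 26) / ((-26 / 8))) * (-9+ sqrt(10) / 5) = 1242 / 169 -138 * sqrt(10) / 845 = 6.83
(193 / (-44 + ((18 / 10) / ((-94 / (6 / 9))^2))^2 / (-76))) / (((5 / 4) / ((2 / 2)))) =-3.51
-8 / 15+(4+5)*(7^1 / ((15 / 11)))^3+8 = 153111 / 125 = 1224.89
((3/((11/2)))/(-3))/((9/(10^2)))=-2.02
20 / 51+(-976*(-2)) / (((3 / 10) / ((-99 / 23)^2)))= 3252374420 / 26979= 120552.07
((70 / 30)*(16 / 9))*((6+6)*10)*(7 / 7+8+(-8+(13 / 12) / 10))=14896 / 27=551.70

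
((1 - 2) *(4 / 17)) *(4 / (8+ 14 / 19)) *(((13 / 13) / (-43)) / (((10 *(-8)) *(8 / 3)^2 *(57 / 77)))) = -231 / 38830720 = -0.00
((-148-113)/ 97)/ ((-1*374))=261/ 36278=0.01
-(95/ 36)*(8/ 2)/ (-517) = 95/ 4653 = 0.02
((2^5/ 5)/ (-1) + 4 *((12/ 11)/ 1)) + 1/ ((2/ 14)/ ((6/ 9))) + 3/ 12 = 1901/ 660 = 2.88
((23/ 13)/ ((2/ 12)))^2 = 19044/ 169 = 112.69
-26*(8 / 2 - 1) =-78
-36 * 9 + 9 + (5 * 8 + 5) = -270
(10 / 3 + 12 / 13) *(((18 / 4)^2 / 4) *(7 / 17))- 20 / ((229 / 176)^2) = -272669393 / 92715688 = -2.94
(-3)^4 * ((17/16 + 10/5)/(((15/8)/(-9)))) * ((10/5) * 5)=-11907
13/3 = 4.33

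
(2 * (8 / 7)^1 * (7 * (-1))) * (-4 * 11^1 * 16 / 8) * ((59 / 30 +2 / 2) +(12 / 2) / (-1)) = -64064 / 15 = -4270.93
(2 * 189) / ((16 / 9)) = 1701 / 8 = 212.62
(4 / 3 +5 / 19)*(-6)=-182 / 19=-9.58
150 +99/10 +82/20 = 164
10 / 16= 5 / 8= 0.62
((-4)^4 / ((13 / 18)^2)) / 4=20736 / 169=122.70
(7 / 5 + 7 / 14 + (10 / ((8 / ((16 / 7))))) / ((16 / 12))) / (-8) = -283 / 560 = -0.51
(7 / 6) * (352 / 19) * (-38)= -2464 / 3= -821.33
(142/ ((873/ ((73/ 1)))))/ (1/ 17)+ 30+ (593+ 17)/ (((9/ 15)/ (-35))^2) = 604094554/ 291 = 2075926.30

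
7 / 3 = 2.33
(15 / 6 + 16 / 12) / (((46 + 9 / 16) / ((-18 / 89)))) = -1104 / 66305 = -0.02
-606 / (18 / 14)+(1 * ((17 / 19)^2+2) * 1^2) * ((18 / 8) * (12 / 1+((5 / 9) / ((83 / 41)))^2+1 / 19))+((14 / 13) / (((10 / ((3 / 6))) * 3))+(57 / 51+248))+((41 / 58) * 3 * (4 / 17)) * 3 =-1310791115322269 / 9085074937770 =-144.28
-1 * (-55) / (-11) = -5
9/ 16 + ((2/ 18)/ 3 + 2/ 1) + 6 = 3715/ 432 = 8.60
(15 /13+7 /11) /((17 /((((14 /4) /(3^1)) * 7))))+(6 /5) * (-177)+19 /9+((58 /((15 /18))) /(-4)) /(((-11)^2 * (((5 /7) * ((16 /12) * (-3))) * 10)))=-50401829299 /240669000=-209.42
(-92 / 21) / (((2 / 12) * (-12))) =46 / 21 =2.19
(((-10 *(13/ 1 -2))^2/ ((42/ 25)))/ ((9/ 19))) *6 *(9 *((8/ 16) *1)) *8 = 22990000/ 7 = 3284285.71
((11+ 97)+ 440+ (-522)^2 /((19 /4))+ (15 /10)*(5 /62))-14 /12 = 409322065 /7068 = 57912.01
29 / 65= 0.45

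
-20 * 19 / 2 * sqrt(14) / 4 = -95 * sqrt(14) / 2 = -177.73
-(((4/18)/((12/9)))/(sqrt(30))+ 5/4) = -5/4-sqrt(30)/180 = -1.28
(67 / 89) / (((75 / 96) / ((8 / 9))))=17152 / 20025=0.86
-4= -4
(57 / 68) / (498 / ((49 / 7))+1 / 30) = 5985 / 508198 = 0.01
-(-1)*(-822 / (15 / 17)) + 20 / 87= -405146 / 435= -931.37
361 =361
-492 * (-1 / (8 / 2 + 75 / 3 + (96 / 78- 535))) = -3198 / 3281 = -0.97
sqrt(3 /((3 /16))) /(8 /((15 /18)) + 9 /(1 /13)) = 20 /633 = 0.03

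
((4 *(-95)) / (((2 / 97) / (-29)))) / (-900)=-53447 / 90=-593.86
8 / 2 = 4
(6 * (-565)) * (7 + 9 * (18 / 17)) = -952590 / 17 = -56034.71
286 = 286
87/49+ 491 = 24146/49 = 492.78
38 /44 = 19 /22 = 0.86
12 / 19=0.63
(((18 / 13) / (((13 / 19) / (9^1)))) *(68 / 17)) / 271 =12312 / 45799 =0.27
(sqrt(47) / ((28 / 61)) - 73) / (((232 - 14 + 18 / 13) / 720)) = -170820 / 713 + 35685*sqrt(47) / 4991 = -190.56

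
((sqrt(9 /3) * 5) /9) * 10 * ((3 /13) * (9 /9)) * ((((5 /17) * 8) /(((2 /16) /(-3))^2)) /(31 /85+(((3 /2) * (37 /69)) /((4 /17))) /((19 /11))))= 6712320000 * sqrt(3) /9054383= 1284.03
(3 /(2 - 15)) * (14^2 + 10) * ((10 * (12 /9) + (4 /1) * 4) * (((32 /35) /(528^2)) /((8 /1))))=-103 /180180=-0.00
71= 71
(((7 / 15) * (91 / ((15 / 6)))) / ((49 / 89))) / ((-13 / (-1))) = 178 / 75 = 2.37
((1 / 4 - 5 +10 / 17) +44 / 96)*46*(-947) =161328.88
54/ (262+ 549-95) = 27/ 358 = 0.08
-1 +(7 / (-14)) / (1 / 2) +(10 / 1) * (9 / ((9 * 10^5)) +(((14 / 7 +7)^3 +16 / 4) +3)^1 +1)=7368.00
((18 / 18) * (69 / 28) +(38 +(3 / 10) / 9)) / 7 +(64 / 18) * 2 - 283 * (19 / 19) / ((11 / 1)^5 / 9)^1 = 18296603557 / 1420469820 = 12.88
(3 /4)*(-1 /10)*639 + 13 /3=-5231 /120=-43.59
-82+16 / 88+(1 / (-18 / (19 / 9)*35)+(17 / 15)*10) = -4396349 / 62370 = -70.49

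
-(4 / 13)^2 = -16 / 169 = -0.09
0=0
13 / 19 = 0.68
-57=-57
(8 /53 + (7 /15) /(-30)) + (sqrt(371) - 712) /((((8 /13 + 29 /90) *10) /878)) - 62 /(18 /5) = -1744857801737 /26163450 + 102726 *sqrt(371) /1097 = -64886.98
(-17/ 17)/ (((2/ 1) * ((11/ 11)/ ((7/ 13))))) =-7/ 26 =-0.27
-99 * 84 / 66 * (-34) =4284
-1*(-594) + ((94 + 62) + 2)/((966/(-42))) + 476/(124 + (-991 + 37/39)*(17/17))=113921033/194212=586.58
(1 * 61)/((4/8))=122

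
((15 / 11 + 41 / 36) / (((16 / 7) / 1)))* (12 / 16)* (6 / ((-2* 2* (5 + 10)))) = -6937 / 84480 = -0.08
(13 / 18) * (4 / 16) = 13 / 72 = 0.18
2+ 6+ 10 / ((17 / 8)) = 216 / 17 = 12.71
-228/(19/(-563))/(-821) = -6756/821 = -8.23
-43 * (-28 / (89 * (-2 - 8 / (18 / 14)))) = -5418 / 3293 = -1.65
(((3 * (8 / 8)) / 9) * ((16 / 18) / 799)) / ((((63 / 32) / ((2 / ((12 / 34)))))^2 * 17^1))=8192 / 45329949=0.00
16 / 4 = 4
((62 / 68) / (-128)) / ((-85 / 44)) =341 / 92480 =0.00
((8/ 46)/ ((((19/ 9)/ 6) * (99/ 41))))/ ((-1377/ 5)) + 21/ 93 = 15394051/ 68398803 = 0.23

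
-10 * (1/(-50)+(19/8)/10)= -87/40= -2.18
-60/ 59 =-1.02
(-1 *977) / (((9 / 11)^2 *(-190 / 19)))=118217 / 810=145.95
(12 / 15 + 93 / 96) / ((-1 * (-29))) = 283 / 4640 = 0.06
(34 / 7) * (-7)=-34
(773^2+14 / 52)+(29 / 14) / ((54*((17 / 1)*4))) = 399331201121 / 668304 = 597529.27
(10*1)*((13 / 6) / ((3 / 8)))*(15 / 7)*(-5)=-13000 / 21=-619.05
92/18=46/9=5.11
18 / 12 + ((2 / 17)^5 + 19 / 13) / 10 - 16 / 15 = 32088893 / 55374423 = 0.58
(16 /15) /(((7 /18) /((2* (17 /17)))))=192 /35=5.49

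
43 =43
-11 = -11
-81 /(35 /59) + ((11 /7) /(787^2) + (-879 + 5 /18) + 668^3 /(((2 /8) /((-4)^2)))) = 7443879812362725877 /390202470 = 19076967432.73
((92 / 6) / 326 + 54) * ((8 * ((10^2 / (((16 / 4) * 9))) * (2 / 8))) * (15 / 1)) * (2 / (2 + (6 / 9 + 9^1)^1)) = 2642900 / 3423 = 772.10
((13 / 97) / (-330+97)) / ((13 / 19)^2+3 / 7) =-0.00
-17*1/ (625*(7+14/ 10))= -17/ 5250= -0.00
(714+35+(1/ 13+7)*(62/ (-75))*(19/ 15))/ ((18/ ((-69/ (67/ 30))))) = -1272.88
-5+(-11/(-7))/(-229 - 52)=-5.01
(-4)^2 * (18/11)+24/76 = 5538/209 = 26.50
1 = 1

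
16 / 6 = 8 / 3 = 2.67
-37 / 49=-0.76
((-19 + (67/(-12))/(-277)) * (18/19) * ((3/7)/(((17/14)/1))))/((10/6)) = -1703403/447355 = -3.81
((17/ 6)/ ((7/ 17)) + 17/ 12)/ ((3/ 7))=697/ 36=19.36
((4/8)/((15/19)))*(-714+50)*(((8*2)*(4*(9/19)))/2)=-31872/5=-6374.40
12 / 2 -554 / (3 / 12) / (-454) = 2470 / 227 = 10.88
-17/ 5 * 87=-1479/ 5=-295.80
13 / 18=0.72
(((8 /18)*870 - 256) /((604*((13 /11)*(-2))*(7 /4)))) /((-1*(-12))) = -77 /17667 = -0.00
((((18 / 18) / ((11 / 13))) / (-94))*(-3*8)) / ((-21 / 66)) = -312 / 329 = -0.95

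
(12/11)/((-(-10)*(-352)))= -3/9680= -0.00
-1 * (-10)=10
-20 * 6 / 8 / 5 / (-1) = 3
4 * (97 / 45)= 388 / 45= 8.62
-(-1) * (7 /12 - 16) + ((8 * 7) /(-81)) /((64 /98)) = -2669 /162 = -16.48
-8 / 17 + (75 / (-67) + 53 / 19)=25958 / 21641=1.20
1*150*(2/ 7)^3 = 1200/ 343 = 3.50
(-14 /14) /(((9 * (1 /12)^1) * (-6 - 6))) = 1 /9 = 0.11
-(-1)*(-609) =-609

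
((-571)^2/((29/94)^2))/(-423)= -61295708/7569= -8098.26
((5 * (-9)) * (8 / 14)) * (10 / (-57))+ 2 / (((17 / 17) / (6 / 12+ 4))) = 1797 / 133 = 13.51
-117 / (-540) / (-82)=-13 / 4920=-0.00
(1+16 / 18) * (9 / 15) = 17 / 15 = 1.13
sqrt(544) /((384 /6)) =sqrt(34) /16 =0.36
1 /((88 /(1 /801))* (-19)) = -1 /1339272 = -0.00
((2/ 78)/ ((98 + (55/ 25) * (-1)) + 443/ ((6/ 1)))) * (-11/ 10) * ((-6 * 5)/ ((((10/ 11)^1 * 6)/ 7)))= 121/ 18902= 0.01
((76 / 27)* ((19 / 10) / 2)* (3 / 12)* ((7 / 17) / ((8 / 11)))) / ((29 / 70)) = 0.91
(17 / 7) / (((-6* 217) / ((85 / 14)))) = -1445 / 127596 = -0.01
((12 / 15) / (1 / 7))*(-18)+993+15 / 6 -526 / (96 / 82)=53449 / 120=445.41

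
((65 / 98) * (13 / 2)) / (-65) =-13 / 196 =-0.07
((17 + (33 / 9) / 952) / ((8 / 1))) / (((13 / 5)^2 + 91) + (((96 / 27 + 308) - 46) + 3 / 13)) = 47348925 / 8098648768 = 0.01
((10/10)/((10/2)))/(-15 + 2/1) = -1/65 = -0.02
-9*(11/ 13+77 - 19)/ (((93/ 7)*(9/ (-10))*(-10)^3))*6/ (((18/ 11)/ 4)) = -1309/ 2015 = -0.65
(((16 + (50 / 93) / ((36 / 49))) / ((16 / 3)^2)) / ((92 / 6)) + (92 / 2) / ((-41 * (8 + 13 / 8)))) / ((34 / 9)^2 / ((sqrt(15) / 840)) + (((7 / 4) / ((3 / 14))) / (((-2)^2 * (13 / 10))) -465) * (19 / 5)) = -237705907913721 * sqrt(15) / 24644157634311045182 -469304159610078351 / 22081165240342696483072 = -0.00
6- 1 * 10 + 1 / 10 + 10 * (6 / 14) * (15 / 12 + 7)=31.46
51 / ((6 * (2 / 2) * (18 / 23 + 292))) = 391 / 13468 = 0.03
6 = 6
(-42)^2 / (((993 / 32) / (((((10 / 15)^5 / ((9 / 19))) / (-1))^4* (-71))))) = -60852540698263552 / 2524072767530697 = -24.11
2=2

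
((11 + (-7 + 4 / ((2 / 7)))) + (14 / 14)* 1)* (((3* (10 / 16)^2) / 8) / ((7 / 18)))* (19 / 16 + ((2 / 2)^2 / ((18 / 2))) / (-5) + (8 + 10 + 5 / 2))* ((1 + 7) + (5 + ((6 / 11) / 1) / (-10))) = 79133727 / 39424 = 2007.25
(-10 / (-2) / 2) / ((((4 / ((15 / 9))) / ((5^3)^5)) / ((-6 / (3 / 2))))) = -762939453125 / 6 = -127156575520.83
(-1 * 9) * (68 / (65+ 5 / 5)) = -102 / 11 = -9.27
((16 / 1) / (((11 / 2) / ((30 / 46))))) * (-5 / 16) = -150 / 253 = -0.59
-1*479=-479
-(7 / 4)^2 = -49 / 16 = -3.06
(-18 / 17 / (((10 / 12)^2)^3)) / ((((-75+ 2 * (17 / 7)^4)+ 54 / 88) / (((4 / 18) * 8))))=157725646848 / 135103515625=1.17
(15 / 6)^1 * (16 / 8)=5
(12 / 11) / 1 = 12 / 11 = 1.09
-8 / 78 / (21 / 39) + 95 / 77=241 / 231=1.04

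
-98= -98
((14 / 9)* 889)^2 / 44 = 43463.22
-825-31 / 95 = -78406 / 95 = -825.33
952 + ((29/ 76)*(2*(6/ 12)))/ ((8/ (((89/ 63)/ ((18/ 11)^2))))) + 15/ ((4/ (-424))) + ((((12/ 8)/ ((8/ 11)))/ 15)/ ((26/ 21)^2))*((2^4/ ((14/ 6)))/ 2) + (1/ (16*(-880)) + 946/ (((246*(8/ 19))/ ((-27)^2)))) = 56947755528618793/ 9459155946240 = 6020.38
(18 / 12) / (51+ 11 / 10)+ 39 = 20334 / 521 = 39.03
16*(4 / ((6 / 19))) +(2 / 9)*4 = 1832 / 9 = 203.56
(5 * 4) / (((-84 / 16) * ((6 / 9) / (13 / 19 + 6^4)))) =-985480 / 133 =-7409.62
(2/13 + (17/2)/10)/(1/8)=522/65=8.03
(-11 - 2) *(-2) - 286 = -260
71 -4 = 67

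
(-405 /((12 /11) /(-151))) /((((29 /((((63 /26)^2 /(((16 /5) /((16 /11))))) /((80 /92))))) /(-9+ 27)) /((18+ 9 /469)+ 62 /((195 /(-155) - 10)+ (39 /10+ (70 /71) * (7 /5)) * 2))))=-305212021387058205 /40328721472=-7568105.56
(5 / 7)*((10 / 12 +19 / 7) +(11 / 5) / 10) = 1978 / 735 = 2.69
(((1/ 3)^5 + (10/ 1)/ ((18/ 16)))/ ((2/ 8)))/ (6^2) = 2161/ 2187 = 0.99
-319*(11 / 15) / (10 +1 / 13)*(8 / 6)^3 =-2919488 / 53055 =-55.03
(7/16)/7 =1/16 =0.06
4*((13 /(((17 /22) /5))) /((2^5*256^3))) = 0.00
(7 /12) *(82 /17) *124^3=273600544 /51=5364716.55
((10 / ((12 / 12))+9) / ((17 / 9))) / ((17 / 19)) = 3249 / 289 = 11.24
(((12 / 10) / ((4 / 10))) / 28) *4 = 3 / 7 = 0.43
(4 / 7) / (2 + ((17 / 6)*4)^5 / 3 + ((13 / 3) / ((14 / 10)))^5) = 7001316 / 767138547649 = 0.00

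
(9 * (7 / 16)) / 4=63 / 64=0.98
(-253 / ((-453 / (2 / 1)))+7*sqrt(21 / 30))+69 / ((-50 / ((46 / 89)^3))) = 7396642174 / 7983773925+7*sqrt(70) / 10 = 6.78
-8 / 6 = -4 / 3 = -1.33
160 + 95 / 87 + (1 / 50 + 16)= 770437 / 4350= 177.11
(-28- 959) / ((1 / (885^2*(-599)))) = 463052801925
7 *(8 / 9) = 56 / 9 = 6.22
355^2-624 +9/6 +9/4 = 501619/4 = 125404.75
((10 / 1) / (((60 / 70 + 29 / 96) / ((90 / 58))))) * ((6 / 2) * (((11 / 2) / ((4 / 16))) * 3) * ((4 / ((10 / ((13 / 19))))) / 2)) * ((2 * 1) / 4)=77837760 / 429229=181.34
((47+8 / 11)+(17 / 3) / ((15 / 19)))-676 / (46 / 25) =-3557656 / 11385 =-312.49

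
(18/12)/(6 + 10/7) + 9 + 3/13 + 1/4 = 1007/104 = 9.68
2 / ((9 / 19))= 38 / 9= 4.22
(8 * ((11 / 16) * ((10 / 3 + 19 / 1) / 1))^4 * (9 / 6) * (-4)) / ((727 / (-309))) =30388353943783 / 26800128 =1133888.39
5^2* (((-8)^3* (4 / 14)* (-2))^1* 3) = 153600 / 7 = 21942.86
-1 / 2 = -0.50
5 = 5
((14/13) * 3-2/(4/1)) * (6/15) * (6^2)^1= 2556/65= 39.32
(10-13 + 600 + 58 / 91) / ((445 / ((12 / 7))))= 130524 / 56693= 2.30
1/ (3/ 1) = 0.33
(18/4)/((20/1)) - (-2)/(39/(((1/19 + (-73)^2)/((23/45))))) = 121553529/227240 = 534.91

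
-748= -748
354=354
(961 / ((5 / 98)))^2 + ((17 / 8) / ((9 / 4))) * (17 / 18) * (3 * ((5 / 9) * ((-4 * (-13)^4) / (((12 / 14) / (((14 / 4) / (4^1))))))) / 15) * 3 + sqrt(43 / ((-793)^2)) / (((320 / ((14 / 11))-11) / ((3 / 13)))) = 7 * sqrt(43) / 5783349 + 103443686350151 / 291600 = 354745152.09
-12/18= -2/3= -0.67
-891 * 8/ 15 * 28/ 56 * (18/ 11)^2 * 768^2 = -20639121408/ 55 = -375256752.87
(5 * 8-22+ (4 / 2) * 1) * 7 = 140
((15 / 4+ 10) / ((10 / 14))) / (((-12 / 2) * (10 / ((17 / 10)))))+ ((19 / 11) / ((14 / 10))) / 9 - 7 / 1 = -4107179 / 554400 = -7.41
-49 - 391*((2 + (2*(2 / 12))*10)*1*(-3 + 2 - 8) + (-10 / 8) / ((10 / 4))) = 37829 / 2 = 18914.50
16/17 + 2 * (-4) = -120/17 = -7.06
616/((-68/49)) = -7546/17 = -443.88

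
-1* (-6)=6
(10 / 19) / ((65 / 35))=70 / 247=0.28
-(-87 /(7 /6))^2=-272484 /49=-5560.90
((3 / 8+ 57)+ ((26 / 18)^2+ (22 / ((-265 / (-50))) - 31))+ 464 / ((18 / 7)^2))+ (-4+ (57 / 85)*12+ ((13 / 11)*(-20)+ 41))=1329377987 / 10703880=124.20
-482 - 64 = -546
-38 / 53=-0.72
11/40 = 0.28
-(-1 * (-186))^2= -34596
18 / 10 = 1.80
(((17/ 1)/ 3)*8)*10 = 1360/ 3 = 453.33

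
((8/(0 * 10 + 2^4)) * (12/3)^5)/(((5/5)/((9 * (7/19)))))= 32256/19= 1697.68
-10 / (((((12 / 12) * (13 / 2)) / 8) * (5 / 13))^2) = -512 / 5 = -102.40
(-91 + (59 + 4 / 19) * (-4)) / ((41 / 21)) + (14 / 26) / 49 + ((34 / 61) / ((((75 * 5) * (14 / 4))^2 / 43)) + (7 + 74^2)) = 22624554514238321 / 4256662921875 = 5315.09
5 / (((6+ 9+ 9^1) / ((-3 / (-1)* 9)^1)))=45 / 8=5.62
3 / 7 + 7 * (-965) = -47282 / 7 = -6754.57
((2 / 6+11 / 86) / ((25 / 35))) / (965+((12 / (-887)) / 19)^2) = 13917156841 / 20798046461730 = 0.00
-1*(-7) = 7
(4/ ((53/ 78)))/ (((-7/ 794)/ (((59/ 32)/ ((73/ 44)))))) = -20096934/ 27083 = -742.05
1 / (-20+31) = 1 / 11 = 0.09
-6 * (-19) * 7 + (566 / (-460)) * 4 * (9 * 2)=81582 / 115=709.41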